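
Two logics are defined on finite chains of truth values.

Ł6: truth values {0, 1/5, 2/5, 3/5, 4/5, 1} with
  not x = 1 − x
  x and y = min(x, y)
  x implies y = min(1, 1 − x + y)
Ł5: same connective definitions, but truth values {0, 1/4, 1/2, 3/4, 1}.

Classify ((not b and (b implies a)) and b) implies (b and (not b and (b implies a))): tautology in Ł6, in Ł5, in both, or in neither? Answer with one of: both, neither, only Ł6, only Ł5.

In Ł6: every assignment gives 1 — tautology.
In Ł5: every assignment gives 1 — tautology.

both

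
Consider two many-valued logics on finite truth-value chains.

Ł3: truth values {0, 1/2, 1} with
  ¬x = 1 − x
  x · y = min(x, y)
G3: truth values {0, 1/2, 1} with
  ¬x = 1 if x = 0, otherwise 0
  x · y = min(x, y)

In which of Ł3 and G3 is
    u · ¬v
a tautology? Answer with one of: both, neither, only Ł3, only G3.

In Ł3: at u = 0, v = 0 the value is 0 — not a tautology.
In G3: at u = 0, v = 0 the value is 0 — not a tautology.

neither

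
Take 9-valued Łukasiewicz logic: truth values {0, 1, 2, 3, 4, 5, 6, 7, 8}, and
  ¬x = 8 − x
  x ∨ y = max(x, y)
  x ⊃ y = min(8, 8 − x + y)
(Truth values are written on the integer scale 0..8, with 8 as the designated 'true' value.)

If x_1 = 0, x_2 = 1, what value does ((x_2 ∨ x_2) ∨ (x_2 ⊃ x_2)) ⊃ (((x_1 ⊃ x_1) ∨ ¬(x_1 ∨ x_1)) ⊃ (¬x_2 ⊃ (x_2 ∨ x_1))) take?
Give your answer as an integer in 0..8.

x_2 ∨ x_2 = 1 ∨ 1 = 1
x_2 ⊃ x_2 = 1 ⊃ 1 = 8
(x_2 ∨ x_2) ∨ (x_2 ⊃ x_2) = 1 ∨ 8 = 8
x_1 ⊃ x_1 = 0 ⊃ 0 = 8
x_1 ∨ x_1 = 0 ∨ 0 = 0
¬(x_1 ∨ x_1) = ¬0 = 8
(x_1 ⊃ x_1) ∨ ¬(x_1 ∨ x_1) = 8 ∨ 8 = 8
¬x_2 = ¬1 = 7
x_2 ∨ x_1 = 1 ∨ 0 = 1
¬x_2 ⊃ (x_2 ∨ x_1) = 7 ⊃ 1 = 2
((x_1 ⊃ x_1) ∨ ¬(x_1 ∨ x_1)) ⊃ (¬x_2 ⊃ (x_2 ∨ x_1)) = 8 ⊃ 2 = 2
((x_2 ∨ x_2) ∨ (x_2 ⊃ x_2)) ⊃ (((x_1 ⊃ x_1) ∨ ¬(x_1 ∨ x_1)) ⊃ (¬x_2 ⊃ (x_2 ∨ x_1))) = 8 ⊃ 2 = 2

2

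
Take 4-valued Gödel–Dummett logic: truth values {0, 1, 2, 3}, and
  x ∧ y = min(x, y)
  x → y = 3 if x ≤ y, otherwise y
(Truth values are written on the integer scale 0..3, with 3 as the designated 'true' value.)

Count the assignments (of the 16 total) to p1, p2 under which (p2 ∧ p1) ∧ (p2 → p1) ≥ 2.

4

p1 = 0, p2 = 0 ↦ 0  <
p1 = 0, p2 = 1 ↦ 0  <
p1 = 0, p2 = 2 ↦ 0  <
p1 = 0, p2 = 3 ↦ 0  <
p1 = 1, p2 = 0 ↦ 0  <
p1 = 1, p2 = 1 ↦ 1  <
p1 = 1, p2 = 2 ↦ 1  <
p1 = 1, p2 = 3 ↦ 1  <
p1 = 2, p2 = 0 ↦ 0  <
p1 = 2, p2 = 1 ↦ 1  <
p1 = 2, p2 = 2 ↦ 2  ≥
p1 = 2, p2 = 3 ↦ 2  ≥
p1 = 3, p2 = 0 ↦ 0  <
p1 = 3, p2 = 1 ↦ 1  <
p1 = 3, p2 = 2 ↦ 2  ≥
p1 = 3, p2 = 3 ↦ 3  ≥
So 4 of the 16 assignments meet the threshold.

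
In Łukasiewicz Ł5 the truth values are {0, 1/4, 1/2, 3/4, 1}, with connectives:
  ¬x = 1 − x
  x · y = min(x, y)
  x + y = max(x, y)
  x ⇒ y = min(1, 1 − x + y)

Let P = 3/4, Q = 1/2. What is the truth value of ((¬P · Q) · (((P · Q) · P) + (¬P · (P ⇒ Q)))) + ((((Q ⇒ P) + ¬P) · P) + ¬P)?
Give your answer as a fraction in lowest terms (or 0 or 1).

3/4

¬P = ¬3/4 = 1/4
¬P · Q = 1/4 · 1/2 = 1/4
P · Q = 3/4 · 1/2 = 1/2
(P · Q) · P = 1/2 · 3/4 = 1/2
¬P = ¬3/4 = 1/4
P ⇒ Q = 3/4 ⇒ 1/2 = 3/4
¬P · (P ⇒ Q) = 1/4 · 3/4 = 1/4
((P · Q) · P) + (¬P · (P ⇒ Q)) = 1/2 + 1/4 = 1/2
(¬P · Q) · (((P · Q) · P) + (¬P · (P ⇒ Q))) = 1/4 · 1/2 = 1/4
Q ⇒ P = 1/2 ⇒ 3/4 = 1
¬P = ¬3/4 = 1/4
(Q ⇒ P) + ¬P = 1 + 1/4 = 1
((Q ⇒ P) + ¬P) · P = 1 · 3/4 = 3/4
¬P = ¬3/4 = 1/4
(((Q ⇒ P) + ¬P) · P) + ¬P = 3/4 + 1/4 = 3/4
((¬P · Q) · (((P · Q) · P) + (¬P · (P ⇒ Q)))) + ((((Q ⇒ P) + ¬P) · P) + ¬P) = 1/4 + 3/4 = 3/4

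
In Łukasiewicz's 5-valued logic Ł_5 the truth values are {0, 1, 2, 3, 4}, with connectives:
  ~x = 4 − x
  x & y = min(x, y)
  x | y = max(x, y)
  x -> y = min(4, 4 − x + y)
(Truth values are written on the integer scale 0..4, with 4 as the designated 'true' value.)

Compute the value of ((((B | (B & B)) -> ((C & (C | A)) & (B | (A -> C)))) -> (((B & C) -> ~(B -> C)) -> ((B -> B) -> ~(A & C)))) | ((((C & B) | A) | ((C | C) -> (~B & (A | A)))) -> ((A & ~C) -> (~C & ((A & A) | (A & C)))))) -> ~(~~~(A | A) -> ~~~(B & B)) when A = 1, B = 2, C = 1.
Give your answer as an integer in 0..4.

1

B & B = 2 & 2 = 2
B | (B & B) = 2 | 2 = 2
C | A = 1 | 1 = 1
C & (C | A) = 1 & 1 = 1
A -> C = 1 -> 1 = 4
B | (A -> C) = 2 | 4 = 4
(C & (C | A)) & (B | (A -> C)) = 1 & 4 = 1
(B | (B & B)) -> ((C & (C | A)) & (B | (A -> C))) = 2 -> 1 = 3
B & C = 2 & 1 = 1
B -> C = 2 -> 1 = 3
~(B -> C) = ~3 = 1
(B & C) -> ~(B -> C) = 1 -> 1 = 4
B -> B = 2 -> 2 = 4
A & C = 1 & 1 = 1
~(A & C) = ~1 = 3
(B -> B) -> ~(A & C) = 4 -> 3 = 3
((B & C) -> ~(B -> C)) -> ((B -> B) -> ~(A & C)) = 4 -> 3 = 3
((B | (B & B)) -> ((C & (C | A)) & (B | (A -> C)))) -> (((B & C) -> ~(B -> C)) -> ((B -> B) -> ~(A & C))) = 3 -> 3 = 4
C & B = 1 & 2 = 1
(C & B) | A = 1 | 1 = 1
C | C = 1 | 1 = 1
~B = ~2 = 2
A | A = 1 | 1 = 1
~B & (A | A) = 2 & 1 = 1
(C | C) -> (~B & (A | A)) = 1 -> 1 = 4
((C & B) | A) | ((C | C) -> (~B & (A | A))) = 1 | 4 = 4
~C = ~1 = 3
A & ~C = 1 & 3 = 1
~C = ~1 = 3
A & A = 1 & 1 = 1
A & C = 1 & 1 = 1
(A & A) | (A & C) = 1 | 1 = 1
~C & ((A & A) | (A & C)) = 3 & 1 = 1
(A & ~C) -> (~C & ((A & A) | (A & C))) = 1 -> 1 = 4
(((C & B) | A) | ((C | C) -> (~B & (A | A)))) -> ((A & ~C) -> (~C & ((A & A) | (A & C)))) = 4 -> 4 = 4
(((B | (B & B)) -> ((C & (C | A)) & (B | (A -> C)))) -> (((B & C) -> ~(B -> C)) -> ((B -> B) -> ~(A & C)))) | ((((C & B) | A) | ((C | C) -> (~B & (A | A)))) -> ((A & ~C) -> (~C & ((A & A) | (A & C))))) = 4 | 4 = 4
A | A = 1 | 1 = 1
~(A | A) = ~1 = 3
~~(A | A) = ~3 = 1
~~~(A | A) = ~1 = 3
B & B = 2 & 2 = 2
~(B & B) = ~2 = 2
~~(B & B) = ~2 = 2
~~~(B & B) = ~2 = 2
~~~(A | A) -> ~~~(B & B) = 3 -> 2 = 3
~(~~~(A | A) -> ~~~(B & B)) = ~3 = 1
((((B | (B & B)) -> ((C & (C | A)) & (B | (A -> C)))) -> (((B & C) -> ~(B -> C)) -> ((B -> B) -> ~(A & C)))) | ((((C & B) | A) | ((C | C) -> (~B & (A | A)))) -> ((A & ~C) -> (~C & ((A & A) | (A & C)))))) -> ~(~~~(A | A) -> ~~~(B & B)) = 4 -> 1 = 1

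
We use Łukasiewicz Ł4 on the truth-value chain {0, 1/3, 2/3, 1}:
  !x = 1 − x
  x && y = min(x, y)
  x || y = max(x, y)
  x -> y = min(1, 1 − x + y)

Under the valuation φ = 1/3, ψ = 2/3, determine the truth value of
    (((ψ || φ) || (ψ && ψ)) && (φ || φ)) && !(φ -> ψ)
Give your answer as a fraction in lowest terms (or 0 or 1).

0

ψ || φ = 2/3 || 1/3 = 2/3
ψ && ψ = 2/3 && 2/3 = 2/3
(ψ || φ) || (ψ && ψ) = 2/3 || 2/3 = 2/3
φ || φ = 1/3 || 1/3 = 1/3
((ψ || φ) || (ψ && ψ)) && (φ || φ) = 2/3 && 1/3 = 1/3
φ -> ψ = 1/3 -> 2/3 = 1
!(φ -> ψ) = !1 = 0
(((ψ || φ) || (ψ && ψ)) && (φ || φ)) && !(φ -> ψ) = 1/3 && 0 = 0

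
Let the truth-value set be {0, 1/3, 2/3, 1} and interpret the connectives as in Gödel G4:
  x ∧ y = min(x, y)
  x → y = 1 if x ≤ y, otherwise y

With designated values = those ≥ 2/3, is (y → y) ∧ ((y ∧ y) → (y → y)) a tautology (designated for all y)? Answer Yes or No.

Yes

y = 0 ↦ 1
y = 1/3 ↦ 1
y = 2/3 ↦ 1
y = 1 ↦ 1
Every assignment gives a value ≥ 2/3.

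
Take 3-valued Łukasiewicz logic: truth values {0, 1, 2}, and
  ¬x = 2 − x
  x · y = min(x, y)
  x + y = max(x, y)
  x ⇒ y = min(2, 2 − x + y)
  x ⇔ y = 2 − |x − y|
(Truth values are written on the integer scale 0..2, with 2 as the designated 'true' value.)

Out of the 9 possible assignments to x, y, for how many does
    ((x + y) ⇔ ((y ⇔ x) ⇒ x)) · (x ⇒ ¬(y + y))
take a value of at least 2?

x = 0, y = 0 ↦ 2  ≥
x = 0, y = 1 ↦ 2  ≥
x = 0, y = 2 ↦ 2  ≥
x = 1, y = 0 ↦ 1  <
x = 1, y = 1 ↦ 2  ≥
x = 1, y = 2 ↦ 1  <
x = 2, y = 0 ↦ 2  ≥
x = 2, y = 1 ↦ 1  <
x = 2, y = 2 ↦ 0  <
So 5 of the 9 assignments meet the threshold.

5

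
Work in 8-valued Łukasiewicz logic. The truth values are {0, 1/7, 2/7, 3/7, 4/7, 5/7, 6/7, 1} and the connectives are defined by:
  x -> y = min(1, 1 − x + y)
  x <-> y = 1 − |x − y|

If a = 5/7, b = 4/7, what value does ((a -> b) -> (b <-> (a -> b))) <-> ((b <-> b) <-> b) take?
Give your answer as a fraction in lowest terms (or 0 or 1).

5/7

a -> b = 5/7 -> 4/7 = 6/7
a -> b = 5/7 -> 4/7 = 6/7
b <-> (a -> b) = 4/7 <-> 6/7 = 5/7
(a -> b) -> (b <-> (a -> b)) = 6/7 -> 5/7 = 6/7
b <-> b = 4/7 <-> 4/7 = 1
(b <-> b) <-> b = 1 <-> 4/7 = 4/7
((a -> b) -> (b <-> (a -> b))) <-> ((b <-> b) <-> b) = 6/7 <-> 4/7 = 5/7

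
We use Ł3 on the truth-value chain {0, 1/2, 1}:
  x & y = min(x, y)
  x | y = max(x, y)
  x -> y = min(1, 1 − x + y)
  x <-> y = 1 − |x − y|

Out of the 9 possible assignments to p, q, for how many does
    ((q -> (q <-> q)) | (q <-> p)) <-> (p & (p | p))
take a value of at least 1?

3

p = 0, q = 0 ↦ 0  <
p = 0, q = 1/2 ↦ 0  <
p = 0, q = 1 ↦ 0  <
p = 1/2, q = 0 ↦ 1/2  <
p = 1/2, q = 1/2 ↦ 1/2  <
p = 1/2, q = 1 ↦ 1/2  <
p = 1, q = 0 ↦ 1  ≥
p = 1, q = 1/2 ↦ 1  ≥
p = 1, q = 1 ↦ 1  ≥
So 3 of the 9 assignments meet the threshold.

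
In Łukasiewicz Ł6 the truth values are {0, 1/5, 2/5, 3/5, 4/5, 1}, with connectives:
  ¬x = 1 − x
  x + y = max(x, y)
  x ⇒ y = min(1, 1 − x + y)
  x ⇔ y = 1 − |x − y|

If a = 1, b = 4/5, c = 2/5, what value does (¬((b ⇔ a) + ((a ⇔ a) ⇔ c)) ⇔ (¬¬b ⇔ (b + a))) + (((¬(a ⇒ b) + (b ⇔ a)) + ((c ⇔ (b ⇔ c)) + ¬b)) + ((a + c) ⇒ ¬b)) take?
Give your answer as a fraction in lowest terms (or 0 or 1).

4/5

b ⇔ a = 4/5 ⇔ 1 = 4/5
a ⇔ a = 1 ⇔ 1 = 1
(a ⇔ a) ⇔ c = 1 ⇔ 2/5 = 2/5
(b ⇔ a) + ((a ⇔ a) ⇔ c) = 4/5 + 2/5 = 4/5
¬((b ⇔ a) + ((a ⇔ a) ⇔ c)) = ¬4/5 = 1/5
¬b = ¬4/5 = 1/5
¬¬b = ¬1/5 = 4/5
b + a = 4/5 + 1 = 1
¬¬b ⇔ (b + a) = 4/5 ⇔ 1 = 4/5
¬((b ⇔ a) + ((a ⇔ a) ⇔ c)) ⇔ (¬¬b ⇔ (b + a)) = 1/5 ⇔ 4/5 = 2/5
a ⇒ b = 1 ⇒ 4/5 = 4/5
¬(a ⇒ b) = ¬4/5 = 1/5
b ⇔ a = 4/5 ⇔ 1 = 4/5
¬(a ⇒ b) + (b ⇔ a) = 1/5 + 4/5 = 4/5
b ⇔ c = 4/5 ⇔ 2/5 = 3/5
c ⇔ (b ⇔ c) = 2/5 ⇔ 3/5 = 4/5
¬b = ¬4/5 = 1/5
(c ⇔ (b ⇔ c)) + ¬b = 4/5 + 1/5 = 4/5
(¬(a ⇒ b) + (b ⇔ a)) + ((c ⇔ (b ⇔ c)) + ¬b) = 4/5 + 4/5 = 4/5
a + c = 1 + 2/5 = 1
¬b = ¬4/5 = 1/5
(a + c) ⇒ ¬b = 1 ⇒ 1/5 = 1/5
((¬(a ⇒ b) + (b ⇔ a)) + ((c ⇔ (b ⇔ c)) + ¬b)) + ((a + c) ⇒ ¬b) = 4/5 + 1/5 = 4/5
(¬((b ⇔ a) + ((a ⇔ a) ⇔ c)) ⇔ (¬¬b ⇔ (b + a))) + (((¬(a ⇒ b) + (b ⇔ a)) + ((c ⇔ (b ⇔ c)) + ¬b)) + ((a + c) ⇒ ¬b)) = 2/5 + 4/5 = 4/5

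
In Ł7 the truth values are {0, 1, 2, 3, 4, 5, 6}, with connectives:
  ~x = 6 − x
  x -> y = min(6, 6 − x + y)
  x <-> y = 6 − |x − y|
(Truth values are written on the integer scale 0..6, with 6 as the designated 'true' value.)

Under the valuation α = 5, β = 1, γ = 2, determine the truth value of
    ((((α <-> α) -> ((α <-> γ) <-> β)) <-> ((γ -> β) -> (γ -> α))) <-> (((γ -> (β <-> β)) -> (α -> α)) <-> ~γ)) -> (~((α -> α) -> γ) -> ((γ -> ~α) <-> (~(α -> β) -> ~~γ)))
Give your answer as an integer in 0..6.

α <-> α = 5 <-> 5 = 6
α <-> γ = 5 <-> 2 = 3
(α <-> γ) <-> β = 3 <-> 1 = 4
(α <-> α) -> ((α <-> γ) <-> β) = 6 -> 4 = 4
γ -> β = 2 -> 1 = 5
γ -> α = 2 -> 5 = 6
(γ -> β) -> (γ -> α) = 5 -> 6 = 6
((α <-> α) -> ((α <-> γ) <-> β)) <-> ((γ -> β) -> (γ -> α)) = 4 <-> 6 = 4
β <-> β = 1 <-> 1 = 6
γ -> (β <-> β) = 2 -> 6 = 6
α -> α = 5 -> 5 = 6
(γ -> (β <-> β)) -> (α -> α) = 6 -> 6 = 6
~γ = ~2 = 4
((γ -> (β <-> β)) -> (α -> α)) <-> ~γ = 6 <-> 4 = 4
(((α <-> α) -> ((α <-> γ) <-> β)) <-> ((γ -> β) -> (γ -> α))) <-> (((γ -> (β <-> β)) -> (α -> α)) <-> ~γ) = 4 <-> 4 = 6
α -> α = 5 -> 5 = 6
(α -> α) -> γ = 6 -> 2 = 2
~((α -> α) -> γ) = ~2 = 4
~α = ~5 = 1
γ -> ~α = 2 -> 1 = 5
α -> β = 5 -> 1 = 2
~(α -> β) = ~2 = 4
~γ = ~2 = 4
~~γ = ~4 = 2
~(α -> β) -> ~~γ = 4 -> 2 = 4
(γ -> ~α) <-> (~(α -> β) -> ~~γ) = 5 <-> 4 = 5
~((α -> α) -> γ) -> ((γ -> ~α) <-> (~(α -> β) -> ~~γ)) = 4 -> 5 = 6
((((α <-> α) -> ((α <-> γ) <-> β)) <-> ((γ -> β) -> (γ -> α))) <-> (((γ -> (β <-> β)) -> (α -> α)) <-> ~γ)) -> (~((α -> α) -> γ) -> ((γ -> ~α) <-> (~(α -> β) -> ~~γ))) = 6 -> 6 = 6

6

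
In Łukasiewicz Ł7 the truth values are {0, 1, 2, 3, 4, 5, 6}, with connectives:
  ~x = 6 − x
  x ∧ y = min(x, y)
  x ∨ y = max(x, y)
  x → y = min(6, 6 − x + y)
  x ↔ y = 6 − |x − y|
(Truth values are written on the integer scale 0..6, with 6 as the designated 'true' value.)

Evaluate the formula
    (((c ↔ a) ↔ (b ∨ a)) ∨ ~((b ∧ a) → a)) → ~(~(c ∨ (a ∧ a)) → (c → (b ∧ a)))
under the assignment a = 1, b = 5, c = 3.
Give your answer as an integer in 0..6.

1

c ↔ a = 3 ↔ 1 = 4
b ∨ a = 5 ∨ 1 = 5
(c ↔ a) ↔ (b ∨ a) = 4 ↔ 5 = 5
b ∧ a = 5 ∧ 1 = 1
(b ∧ a) → a = 1 → 1 = 6
~((b ∧ a) → a) = ~6 = 0
((c ↔ a) ↔ (b ∨ a)) ∨ ~((b ∧ a) → a) = 5 ∨ 0 = 5
a ∧ a = 1 ∧ 1 = 1
c ∨ (a ∧ a) = 3 ∨ 1 = 3
~(c ∨ (a ∧ a)) = ~3 = 3
b ∧ a = 5 ∧ 1 = 1
c → (b ∧ a) = 3 → 1 = 4
~(c ∨ (a ∧ a)) → (c → (b ∧ a)) = 3 → 4 = 6
~(~(c ∨ (a ∧ a)) → (c → (b ∧ a))) = ~6 = 0
(((c ↔ a) ↔ (b ∨ a)) ∨ ~((b ∧ a) → a)) → ~(~(c ∨ (a ∧ a)) → (c → (b ∧ a))) = 5 → 0 = 1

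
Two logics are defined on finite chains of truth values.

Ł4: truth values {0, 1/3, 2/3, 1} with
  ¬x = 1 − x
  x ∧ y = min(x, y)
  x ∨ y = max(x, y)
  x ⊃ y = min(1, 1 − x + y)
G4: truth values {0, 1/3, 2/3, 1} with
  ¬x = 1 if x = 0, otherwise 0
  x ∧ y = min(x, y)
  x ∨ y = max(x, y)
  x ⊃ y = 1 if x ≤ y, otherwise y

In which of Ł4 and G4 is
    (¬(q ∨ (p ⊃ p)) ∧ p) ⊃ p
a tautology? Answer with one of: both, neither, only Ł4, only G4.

In Ł4: every assignment gives 1 — tautology.
In G4: every assignment gives 1 — tautology.

both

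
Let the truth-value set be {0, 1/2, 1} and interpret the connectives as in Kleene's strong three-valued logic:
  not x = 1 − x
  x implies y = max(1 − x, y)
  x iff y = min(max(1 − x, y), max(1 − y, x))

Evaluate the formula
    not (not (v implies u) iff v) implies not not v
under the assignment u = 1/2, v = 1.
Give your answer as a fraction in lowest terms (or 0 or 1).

v implies u = 1 implies 1/2 = 1/2
not (v implies u) = not 1/2 = 1/2
not (v implies u) iff v = 1/2 iff 1 = 1/2
not (not (v implies u) iff v) = not 1/2 = 1/2
not v = not 1 = 0
not not v = not 0 = 1
not (not (v implies u) iff v) implies not not v = 1/2 implies 1 = 1

1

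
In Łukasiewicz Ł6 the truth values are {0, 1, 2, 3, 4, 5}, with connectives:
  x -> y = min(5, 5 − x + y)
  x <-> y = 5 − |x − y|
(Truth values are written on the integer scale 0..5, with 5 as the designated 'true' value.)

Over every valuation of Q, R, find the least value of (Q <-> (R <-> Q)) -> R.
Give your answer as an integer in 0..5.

1

Take Q = 2, R = 0:
R <-> Q = 0 <-> 2 = 3
Q <-> (R <-> Q) = 2 <-> 3 = 4
(Q <-> (R <-> Q)) -> R = 4 -> 0 = 1
No assignment yields a value below 1, so this is the minimum.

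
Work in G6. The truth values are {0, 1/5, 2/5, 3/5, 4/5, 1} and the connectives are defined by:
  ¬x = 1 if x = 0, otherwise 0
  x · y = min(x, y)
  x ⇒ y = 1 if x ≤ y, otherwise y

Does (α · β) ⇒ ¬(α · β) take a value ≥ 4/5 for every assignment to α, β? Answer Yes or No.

Counterexample: take α = 1/5, β = 1/5.
α · β = 1/5 · 1/5 = 1/5
α · β = 1/5 · 1/5 = 1/5
¬(α · β) = ¬1/5 = 0
(α · β) ⇒ ¬(α · β) = 1/5 ⇒ 0 = 0
This gives 0, which is below 4/5.

No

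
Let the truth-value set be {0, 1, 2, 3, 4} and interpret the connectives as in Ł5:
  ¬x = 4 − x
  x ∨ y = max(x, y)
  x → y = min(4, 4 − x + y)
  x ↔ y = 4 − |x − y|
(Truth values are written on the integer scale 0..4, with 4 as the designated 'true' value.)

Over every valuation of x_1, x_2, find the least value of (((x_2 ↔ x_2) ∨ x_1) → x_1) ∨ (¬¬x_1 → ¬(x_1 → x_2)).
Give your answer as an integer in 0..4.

Take x_1 = 2, x_2 = 2:
x_2 ↔ x_2 = 2 ↔ 2 = 4
(x_2 ↔ x_2) ∨ x_1 = 4 ∨ 2 = 4
((x_2 ↔ x_2) ∨ x_1) → x_1 = 4 → 2 = 2
¬x_1 = ¬2 = 2
¬¬x_1 = ¬2 = 2
x_1 → x_2 = 2 → 2 = 4
¬(x_1 → x_2) = ¬4 = 0
¬¬x_1 → ¬(x_1 → x_2) = 2 → 0 = 2
(((x_2 ↔ x_2) ∨ x_1) → x_1) ∨ (¬¬x_1 → ¬(x_1 → x_2)) = 2 ∨ 2 = 2
No assignment yields a value below 2, so this is the minimum.

2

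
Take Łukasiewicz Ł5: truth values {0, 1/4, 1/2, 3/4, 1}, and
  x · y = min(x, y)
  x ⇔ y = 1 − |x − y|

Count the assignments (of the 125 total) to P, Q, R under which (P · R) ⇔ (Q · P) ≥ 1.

65

value 1: 65 assignments (counts)
value 3/4: 32 assignments
value 1/2: 18 assignments
value 1/4: 8 assignments
value 0: 2 assignments
So 65 of the 125 assignments meet the threshold.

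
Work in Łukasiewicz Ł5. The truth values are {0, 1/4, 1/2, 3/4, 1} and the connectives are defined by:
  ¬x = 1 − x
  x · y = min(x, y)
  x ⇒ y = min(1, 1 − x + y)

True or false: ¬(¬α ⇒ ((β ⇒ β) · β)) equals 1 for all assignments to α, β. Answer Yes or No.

No

Counterexample: take α = 0, β = 1/4.
¬α = ¬0 = 1
β ⇒ β = 1/4 ⇒ 1/4 = 1
(β ⇒ β) · β = 1 · 1/4 = 1/4
¬α ⇒ ((β ⇒ β) · β) = 1 ⇒ 1/4 = 1/4
¬(¬α ⇒ ((β ⇒ β) · β)) = ¬1/4 = 3/4
This gives 3/4 ≠ 1.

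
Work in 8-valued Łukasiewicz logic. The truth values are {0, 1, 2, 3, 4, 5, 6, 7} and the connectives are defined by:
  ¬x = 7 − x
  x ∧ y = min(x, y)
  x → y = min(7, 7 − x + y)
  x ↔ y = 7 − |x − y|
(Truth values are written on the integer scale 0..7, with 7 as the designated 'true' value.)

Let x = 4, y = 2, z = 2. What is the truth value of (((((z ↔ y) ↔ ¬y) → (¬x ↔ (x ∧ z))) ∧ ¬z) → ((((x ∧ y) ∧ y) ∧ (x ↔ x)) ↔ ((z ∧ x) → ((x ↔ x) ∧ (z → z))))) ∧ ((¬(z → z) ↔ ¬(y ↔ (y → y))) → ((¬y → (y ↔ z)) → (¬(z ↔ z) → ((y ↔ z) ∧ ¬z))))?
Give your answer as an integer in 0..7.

4

z ↔ y = 2 ↔ 2 = 7
¬y = ¬2 = 5
(z ↔ y) ↔ ¬y = 7 ↔ 5 = 5
¬x = ¬4 = 3
x ∧ z = 4 ∧ 2 = 2
¬x ↔ (x ∧ z) = 3 ↔ 2 = 6
((z ↔ y) ↔ ¬y) → (¬x ↔ (x ∧ z)) = 5 → 6 = 7
¬z = ¬2 = 5
(((z ↔ y) ↔ ¬y) → (¬x ↔ (x ∧ z))) ∧ ¬z = 7 ∧ 5 = 5
x ∧ y = 4 ∧ 2 = 2
(x ∧ y) ∧ y = 2 ∧ 2 = 2
x ↔ x = 4 ↔ 4 = 7
((x ∧ y) ∧ y) ∧ (x ↔ x) = 2 ∧ 7 = 2
z ∧ x = 2 ∧ 4 = 2
x ↔ x = 4 ↔ 4 = 7
z → z = 2 → 2 = 7
(x ↔ x) ∧ (z → z) = 7 ∧ 7 = 7
(z ∧ x) → ((x ↔ x) ∧ (z → z)) = 2 → 7 = 7
(((x ∧ y) ∧ y) ∧ (x ↔ x)) ↔ ((z ∧ x) → ((x ↔ x) ∧ (z → z))) = 2 ↔ 7 = 2
((((z ↔ y) ↔ ¬y) → (¬x ↔ (x ∧ z))) ∧ ¬z) → ((((x ∧ y) ∧ y) ∧ (x ↔ x)) ↔ ((z ∧ x) → ((x ↔ x) ∧ (z → z)))) = 5 → 2 = 4
z → z = 2 → 2 = 7
¬(z → z) = ¬7 = 0
y → y = 2 → 2 = 7
y ↔ (y → y) = 2 ↔ 7 = 2
¬(y ↔ (y → y)) = ¬2 = 5
¬(z → z) ↔ ¬(y ↔ (y → y)) = 0 ↔ 5 = 2
¬y = ¬2 = 5
y ↔ z = 2 ↔ 2 = 7
¬y → (y ↔ z) = 5 → 7 = 7
z ↔ z = 2 ↔ 2 = 7
¬(z ↔ z) = ¬7 = 0
y ↔ z = 2 ↔ 2 = 7
¬z = ¬2 = 5
(y ↔ z) ∧ ¬z = 7 ∧ 5 = 5
¬(z ↔ z) → ((y ↔ z) ∧ ¬z) = 0 → 5 = 7
(¬y → (y ↔ z)) → (¬(z ↔ z) → ((y ↔ z) ∧ ¬z)) = 7 → 7 = 7
(¬(z → z) ↔ ¬(y ↔ (y → y))) → ((¬y → (y ↔ z)) → (¬(z ↔ z) → ((y ↔ z) ∧ ¬z))) = 2 → 7 = 7
(((((z ↔ y) ↔ ¬y) → (¬x ↔ (x ∧ z))) ∧ ¬z) → ((((x ∧ y) ∧ y) ∧ (x ↔ x)) ↔ ((z ∧ x) → ((x ↔ x) ∧ (z → z))))) ∧ ((¬(z → z) ↔ ¬(y ↔ (y → y))) → ((¬y → (y ↔ z)) → (¬(z ↔ z) → ((y ↔ z) ∧ ¬z)))) = 4 ∧ 7 = 4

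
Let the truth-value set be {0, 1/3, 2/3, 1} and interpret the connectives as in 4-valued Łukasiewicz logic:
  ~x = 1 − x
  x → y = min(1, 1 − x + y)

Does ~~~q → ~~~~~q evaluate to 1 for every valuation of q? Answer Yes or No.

q = 0 ↦ 1
q = 1/3 ↦ 1
q = 2/3 ↦ 1
q = 1 ↦ 1
Every assignment gives a value ≥ 1.

Yes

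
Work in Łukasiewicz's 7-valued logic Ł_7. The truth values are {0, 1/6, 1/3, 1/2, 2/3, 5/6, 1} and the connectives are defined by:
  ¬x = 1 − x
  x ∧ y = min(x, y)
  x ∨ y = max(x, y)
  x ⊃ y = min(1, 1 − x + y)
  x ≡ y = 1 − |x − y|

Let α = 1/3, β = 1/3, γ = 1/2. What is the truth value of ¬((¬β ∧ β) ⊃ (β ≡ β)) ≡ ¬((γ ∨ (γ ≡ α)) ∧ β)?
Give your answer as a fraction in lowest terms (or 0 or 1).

¬β = ¬1/3 = 2/3
¬β ∧ β = 2/3 ∧ 1/3 = 1/3
β ≡ β = 1/3 ≡ 1/3 = 1
(¬β ∧ β) ⊃ (β ≡ β) = 1/3 ⊃ 1 = 1
¬((¬β ∧ β) ⊃ (β ≡ β)) = ¬1 = 0
γ ≡ α = 1/2 ≡ 1/3 = 5/6
γ ∨ (γ ≡ α) = 1/2 ∨ 5/6 = 5/6
(γ ∨ (γ ≡ α)) ∧ β = 5/6 ∧ 1/3 = 1/3
¬((γ ∨ (γ ≡ α)) ∧ β) = ¬1/3 = 2/3
¬((¬β ∧ β) ⊃ (β ≡ β)) ≡ ¬((γ ∨ (γ ≡ α)) ∧ β) = 0 ≡ 2/3 = 1/3

1/3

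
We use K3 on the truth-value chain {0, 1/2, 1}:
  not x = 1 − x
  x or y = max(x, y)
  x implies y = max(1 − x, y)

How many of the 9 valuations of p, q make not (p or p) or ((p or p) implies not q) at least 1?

5

p = 0, q = 0 ↦ 1  ≥
p = 0, q = 1/2 ↦ 1  ≥
p = 0, q = 1 ↦ 1  ≥
p = 1/2, q = 0 ↦ 1  ≥
p = 1/2, q = 1/2 ↦ 1/2  <
p = 1/2, q = 1 ↦ 1/2  <
p = 1, q = 0 ↦ 1  ≥
p = 1, q = 1/2 ↦ 1/2  <
p = 1, q = 1 ↦ 0  <
So 5 of the 9 assignments meet the threshold.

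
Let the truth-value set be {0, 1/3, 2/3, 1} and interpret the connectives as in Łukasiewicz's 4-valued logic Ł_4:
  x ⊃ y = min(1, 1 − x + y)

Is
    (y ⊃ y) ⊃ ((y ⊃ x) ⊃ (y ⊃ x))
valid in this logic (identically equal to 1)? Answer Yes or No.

x = 0, y = 0 ↦ 1
x = 0, y = 1/3 ↦ 1
x = 0, y = 2/3 ↦ 1
x = 0, y = 1 ↦ 1
x = 1/3, y = 0 ↦ 1
x = 1/3, y = 1/3 ↦ 1
x = 1/3, y = 2/3 ↦ 1
x = 1/3, y = 1 ↦ 1
x = 2/3, y = 0 ↦ 1
x = 2/3, y = 1/3 ↦ 1
x = 2/3, y = 2/3 ↦ 1
x = 2/3, y = 1 ↦ 1
x = 1, y = 0 ↦ 1
x = 1, y = 1/3 ↦ 1
x = 1, y = 2/3 ↦ 1
x = 1, y = 1 ↦ 1
Every assignment gives a value ≥ 1.

Yes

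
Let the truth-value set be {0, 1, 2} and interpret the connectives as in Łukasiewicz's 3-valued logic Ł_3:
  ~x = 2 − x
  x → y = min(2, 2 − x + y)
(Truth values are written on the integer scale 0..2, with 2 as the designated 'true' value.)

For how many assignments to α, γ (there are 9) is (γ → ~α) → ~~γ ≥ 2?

α = 0, γ = 0 ↦ 0  <
α = 0, γ = 1 ↦ 1  <
α = 0, γ = 2 ↦ 2  ≥
α = 1, γ = 0 ↦ 0  <
α = 1, γ = 1 ↦ 1  <
α = 1, γ = 2 ↦ 2  ≥
α = 2, γ = 0 ↦ 0  <
α = 2, γ = 1 ↦ 2  ≥
α = 2, γ = 2 ↦ 2  ≥
So 4 of the 9 assignments meet the threshold.

4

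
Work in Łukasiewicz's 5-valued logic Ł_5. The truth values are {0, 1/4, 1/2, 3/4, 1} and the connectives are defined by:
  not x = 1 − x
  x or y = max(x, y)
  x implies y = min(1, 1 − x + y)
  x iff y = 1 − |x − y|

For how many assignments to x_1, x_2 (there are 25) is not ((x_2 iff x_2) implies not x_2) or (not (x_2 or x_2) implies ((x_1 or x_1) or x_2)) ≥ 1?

value 1: 18 assignments (counts)
value 3/4: 2 assignments
value 1/2: 3 assignments
value 1/4: 1 assignment
value 0: 1 assignment
So 18 of the 25 assignments meet the threshold.

18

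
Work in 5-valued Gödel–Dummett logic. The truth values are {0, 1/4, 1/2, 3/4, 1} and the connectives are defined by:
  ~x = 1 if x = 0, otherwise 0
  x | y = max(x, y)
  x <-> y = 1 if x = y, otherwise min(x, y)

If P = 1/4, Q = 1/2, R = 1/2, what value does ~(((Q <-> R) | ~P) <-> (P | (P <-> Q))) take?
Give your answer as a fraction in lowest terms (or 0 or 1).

0

Q <-> R = 1/2 <-> 1/2 = 1
~P = ~1/4 = 0
(Q <-> R) | ~P = 1 | 0 = 1
P <-> Q = 1/4 <-> 1/2 = 1/4
P | (P <-> Q) = 1/4 | 1/4 = 1/4
((Q <-> R) | ~P) <-> (P | (P <-> Q)) = 1 <-> 1/4 = 1/4
~(((Q <-> R) | ~P) <-> (P | (P <-> Q))) = ~1/4 = 0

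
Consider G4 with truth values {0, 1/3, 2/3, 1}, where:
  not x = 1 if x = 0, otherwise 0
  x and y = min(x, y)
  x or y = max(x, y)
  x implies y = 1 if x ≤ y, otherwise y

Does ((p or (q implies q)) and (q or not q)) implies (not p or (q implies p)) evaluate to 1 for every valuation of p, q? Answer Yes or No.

No

Counterexample: take p = 1/3, q = 2/3.
q implies q = 2/3 implies 2/3 = 1
p or (q implies q) = 1/3 or 1 = 1
not q = not 2/3 = 0
q or not q = 2/3 or 0 = 2/3
(p or (q implies q)) and (q or not q) = 1 and 2/3 = 2/3
not p = not 1/3 = 0
q implies p = 2/3 implies 1/3 = 1/3
not p or (q implies p) = 0 or 1/3 = 1/3
((p or (q implies q)) and (q or not q)) implies (not p or (q implies p)) = 2/3 implies 1/3 = 1/3
This gives 1/3 ≠ 1.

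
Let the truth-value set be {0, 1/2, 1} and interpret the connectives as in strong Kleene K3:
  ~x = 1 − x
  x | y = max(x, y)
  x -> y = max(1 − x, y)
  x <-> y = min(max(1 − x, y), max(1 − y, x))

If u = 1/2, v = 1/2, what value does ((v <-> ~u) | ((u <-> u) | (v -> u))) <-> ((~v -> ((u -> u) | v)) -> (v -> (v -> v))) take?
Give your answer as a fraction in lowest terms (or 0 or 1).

1/2

~u = ~1/2 = 1/2
v <-> ~u = 1/2 <-> 1/2 = 1/2
u <-> u = 1/2 <-> 1/2 = 1/2
v -> u = 1/2 -> 1/2 = 1/2
(u <-> u) | (v -> u) = 1/2 | 1/2 = 1/2
(v <-> ~u) | ((u <-> u) | (v -> u)) = 1/2 | 1/2 = 1/2
~v = ~1/2 = 1/2
u -> u = 1/2 -> 1/2 = 1/2
(u -> u) | v = 1/2 | 1/2 = 1/2
~v -> ((u -> u) | v) = 1/2 -> 1/2 = 1/2
v -> v = 1/2 -> 1/2 = 1/2
v -> (v -> v) = 1/2 -> 1/2 = 1/2
(~v -> ((u -> u) | v)) -> (v -> (v -> v)) = 1/2 -> 1/2 = 1/2
((v <-> ~u) | ((u <-> u) | (v -> u))) <-> ((~v -> ((u -> u) | v)) -> (v -> (v -> v))) = 1/2 <-> 1/2 = 1/2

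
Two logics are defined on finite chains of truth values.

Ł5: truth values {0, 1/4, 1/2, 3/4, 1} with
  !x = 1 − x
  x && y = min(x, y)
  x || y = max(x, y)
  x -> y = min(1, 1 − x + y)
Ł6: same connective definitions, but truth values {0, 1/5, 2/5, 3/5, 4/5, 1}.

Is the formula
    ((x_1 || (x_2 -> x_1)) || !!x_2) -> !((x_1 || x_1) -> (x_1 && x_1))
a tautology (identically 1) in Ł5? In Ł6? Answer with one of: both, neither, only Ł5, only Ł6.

In Ł5: at x_1 = 0, x_2 = 0 the value is 0 — not a tautology.
In Ł6: at x_1 = 0, x_2 = 0 the value is 0 — not a tautology.

neither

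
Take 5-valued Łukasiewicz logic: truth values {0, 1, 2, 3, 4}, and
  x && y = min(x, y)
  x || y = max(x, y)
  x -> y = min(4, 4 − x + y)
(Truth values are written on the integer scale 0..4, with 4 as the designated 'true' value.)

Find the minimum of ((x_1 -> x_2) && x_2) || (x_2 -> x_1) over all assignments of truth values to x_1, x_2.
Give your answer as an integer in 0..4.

2

Take x_1 = 0, x_2 = 2:
x_1 -> x_2 = 0 -> 2 = 4
(x_1 -> x_2) && x_2 = 4 && 2 = 2
x_2 -> x_1 = 2 -> 0 = 2
((x_1 -> x_2) && x_2) || (x_2 -> x_1) = 2 || 2 = 2
No assignment yields a value below 2, so this is the minimum.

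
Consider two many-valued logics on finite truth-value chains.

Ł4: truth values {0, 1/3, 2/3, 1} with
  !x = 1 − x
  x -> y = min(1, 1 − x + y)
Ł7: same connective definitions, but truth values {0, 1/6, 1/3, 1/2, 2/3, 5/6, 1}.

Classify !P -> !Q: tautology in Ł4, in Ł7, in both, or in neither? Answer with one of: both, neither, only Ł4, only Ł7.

neither

In Ł4: at P = 0, Q = 1/3 the value is 2/3 — not a tautology.
In Ł7: at P = 0, Q = 1/6 the value is 5/6 — not a tautology.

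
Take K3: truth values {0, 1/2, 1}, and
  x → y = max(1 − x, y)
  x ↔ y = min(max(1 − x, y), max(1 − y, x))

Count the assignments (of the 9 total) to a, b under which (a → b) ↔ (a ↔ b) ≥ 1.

3

a = 0, b = 0 ↦ 1  ≥
a = 0, b = 1/2 ↦ 1/2  <
a = 0, b = 1 ↦ 0  <
a = 1/2, b = 0 ↦ 1/2  <
a = 1/2, b = 1/2 ↦ 1/2  <
a = 1/2, b = 1 ↦ 1/2  <
a = 1, b = 0 ↦ 1  ≥
a = 1, b = 1/2 ↦ 1/2  <
a = 1, b = 1 ↦ 1  ≥
So 3 of the 9 assignments meet the threshold.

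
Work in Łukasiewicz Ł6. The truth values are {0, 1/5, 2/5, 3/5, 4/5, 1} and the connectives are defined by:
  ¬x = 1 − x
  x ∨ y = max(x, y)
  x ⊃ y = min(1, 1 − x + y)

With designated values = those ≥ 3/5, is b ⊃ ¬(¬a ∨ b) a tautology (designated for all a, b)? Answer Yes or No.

Counterexample: take a = 0, b = 3/5.
¬a = ¬0 = 1
¬a ∨ b = 1 ∨ 3/5 = 1
¬(¬a ∨ b) = ¬1 = 0
b ⊃ ¬(¬a ∨ b) = 3/5 ⊃ 0 = 2/5
This gives 2/5, which is below 3/5.

No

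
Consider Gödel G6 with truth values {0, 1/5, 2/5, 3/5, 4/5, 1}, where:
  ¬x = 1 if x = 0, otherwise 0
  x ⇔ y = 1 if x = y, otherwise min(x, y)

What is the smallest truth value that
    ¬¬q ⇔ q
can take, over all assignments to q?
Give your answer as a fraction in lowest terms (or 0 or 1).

Take q = 1/5:
¬q = ¬1/5 = 0
¬¬q = ¬0 = 1
¬¬q ⇔ q = 1 ⇔ 1/5 = 1/5
No assignment yields a value below 1/5, so this is the minimum.

1/5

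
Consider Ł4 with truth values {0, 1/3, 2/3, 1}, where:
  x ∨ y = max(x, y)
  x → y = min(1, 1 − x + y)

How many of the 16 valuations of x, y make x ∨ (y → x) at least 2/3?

x = 0, y = 0 ↦ 1  ≥
x = 0, y = 1/3 ↦ 2/3  ≥
x = 0, y = 2/3 ↦ 1/3  <
x = 0, y = 1 ↦ 0  <
x = 1/3, y = 0 ↦ 1  ≥
x = 1/3, y = 1/3 ↦ 1  ≥
x = 1/3, y = 2/3 ↦ 2/3  ≥
x = 1/3, y = 1 ↦ 1/3  <
x = 2/3, y = 0 ↦ 1  ≥
x = 2/3, y = 1/3 ↦ 1  ≥
x = 2/3, y = 2/3 ↦ 1  ≥
x = 2/3, y = 1 ↦ 2/3  ≥
x = 1, y = 0 ↦ 1  ≥
x = 1, y = 1/3 ↦ 1  ≥
x = 1, y = 2/3 ↦ 1  ≥
x = 1, y = 1 ↦ 1  ≥
So 13 of the 16 assignments meet the threshold.

13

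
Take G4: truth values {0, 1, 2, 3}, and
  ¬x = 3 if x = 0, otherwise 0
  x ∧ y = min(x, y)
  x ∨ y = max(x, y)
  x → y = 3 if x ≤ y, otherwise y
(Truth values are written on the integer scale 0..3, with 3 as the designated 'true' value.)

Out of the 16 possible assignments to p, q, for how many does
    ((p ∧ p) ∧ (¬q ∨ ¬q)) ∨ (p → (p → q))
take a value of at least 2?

p = 0, q = 0 ↦ 3  ≥
p = 0, q = 1 ↦ 3  ≥
p = 0, q = 2 ↦ 3  ≥
p = 0, q = 3 ↦ 3  ≥
p = 1, q = 0 ↦ 1  <
p = 1, q = 1 ↦ 3  ≥
p = 1, q = 2 ↦ 3  ≥
p = 1, q = 3 ↦ 3  ≥
p = 2, q = 0 ↦ 2  ≥
p = 2, q = 1 ↦ 1  <
p = 2, q = 2 ↦ 3  ≥
p = 2, q = 3 ↦ 3  ≥
p = 3, q = 0 ↦ 3  ≥
p = 3, q = 1 ↦ 1  <
p = 3, q = 2 ↦ 2  ≥
p = 3, q = 3 ↦ 3  ≥
So 13 of the 16 assignments meet the threshold.

13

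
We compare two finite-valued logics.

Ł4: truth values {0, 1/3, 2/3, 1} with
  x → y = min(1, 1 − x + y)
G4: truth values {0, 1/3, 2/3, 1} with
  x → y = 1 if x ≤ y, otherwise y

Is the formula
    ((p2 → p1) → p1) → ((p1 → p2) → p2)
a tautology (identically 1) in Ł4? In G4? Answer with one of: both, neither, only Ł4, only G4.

only Ł4

In Ł4: every assignment gives 1 — tautology.
In G4: at p1 = 0, p2 = 1/3 the value is 1/3 — not a tautology.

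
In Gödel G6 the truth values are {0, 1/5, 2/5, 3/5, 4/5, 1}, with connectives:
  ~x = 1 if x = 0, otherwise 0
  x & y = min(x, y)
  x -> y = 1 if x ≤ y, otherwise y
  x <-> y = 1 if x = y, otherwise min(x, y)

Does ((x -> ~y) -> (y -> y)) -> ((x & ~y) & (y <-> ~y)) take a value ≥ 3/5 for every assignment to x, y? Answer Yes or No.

Counterexample: take x = 0, y = 0.
~y = ~0 = 1
x -> ~y = 0 -> 1 = 1
y -> y = 0 -> 0 = 1
(x -> ~y) -> (y -> y) = 1 -> 1 = 1
~y = ~0 = 1
x & ~y = 0 & 1 = 0
~y = ~0 = 1
y <-> ~y = 0 <-> 1 = 0
(x & ~y) & (y <-> ~y) = 0 & 0 = 0
((x -> ~y) -> (y -> y)) -> ((x & ~y) & (y <-> ~y)) = 1 -> 0 = 0
This gives 0, which is below 3/5.

No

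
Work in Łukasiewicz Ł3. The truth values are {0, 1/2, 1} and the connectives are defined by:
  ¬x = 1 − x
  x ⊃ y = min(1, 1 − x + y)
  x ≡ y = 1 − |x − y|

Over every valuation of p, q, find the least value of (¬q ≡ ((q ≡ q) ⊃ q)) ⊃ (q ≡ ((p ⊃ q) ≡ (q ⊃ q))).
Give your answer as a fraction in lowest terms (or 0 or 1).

Take p = 0, q = 1/2:
¬q = ¬1/2 = 1/2
q ≡ q = 1/2 ≡ 1/2 = 1
(q ≡ q) ⊃ q = 1 ⊃ 1/2 = 1/2
¬q ≡ ((q ≡ q) ⊃ q) = 1/2 ≡ 1/2 = 1
p ⊃ q = 0 ⊃ 1/2 = 1
q ⊃ q = 1/2 ⊃ 1/2 = 1
(p ⊃ q) ≡ (q ⊃ q) = 1 ≡ 1 = 1
q ≡ ((p ⊃ q) ≡ (q ⊃ q)) = 1/2 ≡ 1 = 1/2
(¬q ≡ ((q ≡ q) ⊃ q)) ⊃ (q ≡ ((p ⊃ q) ≡ (q ⊃ q))) = 1 ⊃ 1/2 = 1/2
No assignment yields a value below 1/2, so this is the minimum.

1/2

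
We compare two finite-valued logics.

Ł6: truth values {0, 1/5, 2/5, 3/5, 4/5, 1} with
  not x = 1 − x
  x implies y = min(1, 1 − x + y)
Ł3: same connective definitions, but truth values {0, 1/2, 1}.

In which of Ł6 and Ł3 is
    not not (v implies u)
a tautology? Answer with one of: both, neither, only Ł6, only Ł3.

In Ł6: at u = 0, v = 1/5 the value is 4/5 — not a tautology.
In Ł3: at u = 0, v = 1/2 the value is 1/2 — not a tautology.

neither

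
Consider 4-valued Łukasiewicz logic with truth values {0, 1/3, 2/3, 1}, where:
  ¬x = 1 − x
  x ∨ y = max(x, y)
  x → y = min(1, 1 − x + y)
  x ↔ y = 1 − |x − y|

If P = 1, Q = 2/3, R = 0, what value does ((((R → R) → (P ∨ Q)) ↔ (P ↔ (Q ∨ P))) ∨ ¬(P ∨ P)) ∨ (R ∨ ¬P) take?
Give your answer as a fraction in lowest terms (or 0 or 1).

R → R = 0 → 0 = 1
P ∨ Q = 1 ∨ 2/3 = 1
(R → R) → (P ∨ Q) = 1 → 1 = 1
Q ∨ P = 2/3 ∨ 1 = 1
P ↔ (Q ∨ P) = 1 ↔ 1 = 1
((R → R) → (P ∨ Q)) ↔ (P ↔ (Q ∨ P)) = 1 ↔ 1 = 1
P ∨ P = 1 ∨ 1 = 1
¬(P ∨ P) = ¬1 = 0
(((R → R) → (P ∨ Q)) ↔ (P ↔ (Q ∨ P))) ∨ ¬(P ∨ P) = 1 ∨ 0 = 1
¬P = ¬1 = 0
R ∨ ¬P = 0 ∨ 0 = 0
((((R → R) → (P ∨ Q)) ↔ (P ↔ (Q ∨ P))) ∨ ¬(P ∨ P)) ∨ (R ∨ ¬P) = 1 ∨ 0 = 1

1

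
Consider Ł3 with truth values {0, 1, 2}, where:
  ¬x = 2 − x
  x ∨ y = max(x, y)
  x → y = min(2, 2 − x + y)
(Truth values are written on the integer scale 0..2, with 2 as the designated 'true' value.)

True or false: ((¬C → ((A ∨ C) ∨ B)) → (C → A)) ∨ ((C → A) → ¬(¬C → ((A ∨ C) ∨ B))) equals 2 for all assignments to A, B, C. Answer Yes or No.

No

Counterexample: take A = 0, B = 0, C = 1.
¬C = ¬1 = 1
A ∨ C = 0 ∨ 1 = 1
(A ∨ C) ∨ B = 1 ∨ 0 = 1
¬C → ((A ∨ C) ∨ B) = 1 → 1 = 2
C → A = 1 → 0 = 1
(¬C → ((A ∨ C) ∨ B)) → (C → A) = 2 → 1 = 1
C → A = 1 → 0 = 1
¬C = ¬1 = 1
A ∨ C = 0 ∨ 1 = 1
(A ∨ C) ∨ B = 1 ∨ 0 = 1
¬C → ((A ∨ C) ∨ B) = 1 → 1 = 2
¬(¬C → ((A ∨ C) ∨ B)) = ¬2 = 0
(C → A) → ¬(¬C → ((A ∨ C) ∨ B)) = 1 → 0 = 1
((¬C → ((A ∨ C) ∨ B)) → (C → A)) ∨ ((C → A) → ¬(¬C → ((A ∨ C) ∨ B))) = 1 ∨ 1 = 1
This gives 1 ≠ 2.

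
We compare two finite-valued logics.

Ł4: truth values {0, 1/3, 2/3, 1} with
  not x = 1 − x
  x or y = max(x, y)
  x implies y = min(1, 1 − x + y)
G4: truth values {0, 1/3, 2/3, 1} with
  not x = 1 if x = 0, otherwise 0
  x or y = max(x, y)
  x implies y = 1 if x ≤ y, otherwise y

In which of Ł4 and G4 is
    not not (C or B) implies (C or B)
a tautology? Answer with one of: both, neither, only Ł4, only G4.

In Ł4: every assignment gives 1 — tautology.
In G4: at B = 0, C = 1/3 the value is 1/3 — not a tautology.

only Ł4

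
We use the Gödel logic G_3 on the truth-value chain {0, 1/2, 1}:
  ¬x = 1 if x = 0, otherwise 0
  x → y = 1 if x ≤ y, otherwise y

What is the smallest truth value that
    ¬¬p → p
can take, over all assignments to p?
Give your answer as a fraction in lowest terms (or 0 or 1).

Take p = 1/2:
¬p = ¬1/2 = 0
¬¬p = ¬0 = 1
¬¬p → p = 1 → 1/2 = 1/2
No assignment yields a value below 1/2, so this is the minimum.

1/2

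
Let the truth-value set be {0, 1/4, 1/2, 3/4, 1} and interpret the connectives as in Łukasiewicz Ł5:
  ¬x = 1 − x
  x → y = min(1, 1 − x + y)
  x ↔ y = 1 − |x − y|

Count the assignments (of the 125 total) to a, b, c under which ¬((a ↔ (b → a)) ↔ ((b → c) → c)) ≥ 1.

value 1: 2 assignments (counts)
value 3/4: 8 assignments
value 1/2: 18 assignments
value 1/4: 32 assignments
value 0: 65 assignments
So 2 of the 125 assignments meet the threshold.

2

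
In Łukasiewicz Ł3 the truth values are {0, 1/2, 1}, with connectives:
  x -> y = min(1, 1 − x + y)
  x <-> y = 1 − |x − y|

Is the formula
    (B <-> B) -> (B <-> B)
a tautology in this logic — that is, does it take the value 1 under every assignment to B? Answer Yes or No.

B = 0 ↦ 1
B = 1/2 ↦ 1
B = 1 ↦ 1
Every assignment gives a value ≥ 1.

Yes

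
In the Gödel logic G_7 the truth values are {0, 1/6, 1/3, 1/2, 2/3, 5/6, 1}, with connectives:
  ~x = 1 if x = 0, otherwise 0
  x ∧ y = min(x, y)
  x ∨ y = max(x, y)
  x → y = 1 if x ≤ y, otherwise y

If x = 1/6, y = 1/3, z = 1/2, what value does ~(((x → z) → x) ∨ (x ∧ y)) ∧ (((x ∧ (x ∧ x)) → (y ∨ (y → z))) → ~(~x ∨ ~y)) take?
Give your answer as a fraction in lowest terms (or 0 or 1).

0

x → z = 1/6 → 1/2 = 1
(x → z) → x = 1 → 1/6 = 1/6
x ∧ y = 1/6 ∧ 1/3 = 1/6
((x → z) → x) ∨ (x ∧ y) = 1/6 ∨ 1/6 = 1/6
~(((x → z) → x) ∨ (x ∧ y)) = ~1/6 = 0
x ∧ x = 1/6 ∧ 1/6 = 1/6
x ∧ (x ∧ x) = 1/6 ∧ 1/6 = 1/6
y → z = 1/3 → 1/2 = 1
y ∨ (y → z) = 1/3 ∨ 1 = 1
(x ∧ (x ∧ x)) → (y ∨ (y → z)) = 1/6 → 1 = 1
~x = ~1/6 = 0
~y = ~1/3 = 0
~x ∨ ~y = 0 ∨ 0 = 0
~(~x ∨ ~y) = ~0 = 1
((x ∧ (x ∧ x)) → (y ∨ (y → z))) → ~(~x ∨ ~y) = 1 → 1 = 1
~(((x → z) → x) ∨ (x ∧ y)) ∧ (((x ∧ (x ∧ x)) → (y ∨ (y → z))) → ~(~x ∨ ~y)) = 0 ∧ 1 = 0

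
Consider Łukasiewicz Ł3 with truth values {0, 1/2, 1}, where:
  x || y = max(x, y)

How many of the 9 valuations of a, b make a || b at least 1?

5

a = 0, b = 0 ↦ 0  <
a = 0, b = 1/2 ↦ 1/2  <
a = 0, b = 1 ↦ 1  ≥
a = 1/2, b = 0 ↦ 1/2  <
a = 1/2, b = 1/2 ↦ 1/2  <
a = 1/2, b = 1 ↦ 1  ≥
a = 1, b = 0 ↦ 1  ≥
a = 1, b = 1/2 ↦ 1  ≥
a = 1, b = 1 ↦ 1  ≥
So 5 of the 9 assignments meet the threshold.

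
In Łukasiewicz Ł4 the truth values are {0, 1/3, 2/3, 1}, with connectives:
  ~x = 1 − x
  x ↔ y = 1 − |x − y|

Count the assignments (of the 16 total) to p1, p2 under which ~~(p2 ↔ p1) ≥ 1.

4

p1 = 0, p2 = 0 ↦ 1  ≥
p1 = 0, p2 = 1/3 ↦ 2/3  <
p1 = 0, p2 = 2/3 ↦ 1/3  <
p1 = 0, p2 = 1 ↦ 0  <
p1 = 1/3, p2 = 0 ↦ 2/3  <
p1 = 1/3, p2 = 1/3 ↦ 1  ≥
p1 = 1/3, p2 = 2/3 ↦ 2/3  <
p1 = 1/3, p2 = 1 ↦ 1/3  <
p1 = 2/3, p2 = 0 ↦ 1/3  <
p1 = 2/3, p2 = 1/3 ↦ 2/3  <
p1 = 2/3, p2 = 2/3 ↦ 1  ≥
p1 = 2/3, p2 = 1 ↦ 2/3  <
p1 = 1, p2 = 0 ↦ 0  <
p1 = 1, p2 = 1/3 ↦ 1/3  <
p1 = 1, p2 = 2/3 ↦ 2/3  <
p1 = 1, p2 = 1 ↦ 1  ≥
So 4 of the 16 assignments meet the threshold.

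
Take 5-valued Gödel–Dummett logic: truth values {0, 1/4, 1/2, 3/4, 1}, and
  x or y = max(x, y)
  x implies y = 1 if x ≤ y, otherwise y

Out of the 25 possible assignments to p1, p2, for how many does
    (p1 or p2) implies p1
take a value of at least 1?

value 1: 15 assignments (counts)
value 3/4: 1 assignment
value 1/2: 2 assignments
value 1/4: 3 assignments
value 0: 4 assignments
So 15 of the 25 assignments meet the threshold.

15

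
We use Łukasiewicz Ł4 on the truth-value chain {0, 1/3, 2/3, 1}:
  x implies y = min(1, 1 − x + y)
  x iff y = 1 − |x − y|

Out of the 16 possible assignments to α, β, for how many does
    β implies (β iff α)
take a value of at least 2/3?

α = 0, β = 0 ↦ 1  ≥
α = 0, β = 1/3 ↦ 1  ≥
α = 0, β = 2/3 ↦ 2/3  ≥
α = 0, β = 1 ↦ 0  <
α = 1/3, β = 0 ↦ 1  ≥
α = 1/3, β = 1/3 ↦ 1  ≥
α = 1/3, β = 2/3 ↦ 1  ≥
α = 1/3, β = 1 ↦ 1/3  <
α = 2/3, β = 0 ↦ 1  ≥
α = 2/3, β = 1/3 ↦ 1  ≥
α = 2/3, β = 2/3 ↦ 1  ≥
α = 2/3, β = 1 ↦ 2/3  ≥
α = 1, β = 0 ↦ 1  ≥
α = 1, β = 1/3 ↦ 1  ≥
α = 1, β = 2/3 ↦ 1  ≥
α = 1, β = 1 ↦ 1  ≥
So 14 of the 16 assignments meet the threshold.

14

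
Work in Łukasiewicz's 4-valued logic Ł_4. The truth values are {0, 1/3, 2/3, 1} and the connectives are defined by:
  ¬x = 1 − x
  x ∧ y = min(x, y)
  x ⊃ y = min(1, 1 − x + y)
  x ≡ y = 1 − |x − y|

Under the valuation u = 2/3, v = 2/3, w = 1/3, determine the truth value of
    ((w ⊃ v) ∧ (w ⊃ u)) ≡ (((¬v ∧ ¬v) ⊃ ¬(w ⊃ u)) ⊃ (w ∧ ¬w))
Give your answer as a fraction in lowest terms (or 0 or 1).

w ⊃ v = 1/3 ⊃ 2/3 = 1
w ⊃ u = 1/3 ⊃ 2/3 = 1
(w ⊃ v) ∧ (w ⊃ u) = 1 ∧ 1 = 1
¬v = ¬2/3 = 1/3
¬v = ¬2/3 = 1/3
¬v ∧ ¬v = 1/3 ∧ 1/3 = 1/3
w ⊃ u = 1/3 ⊃ 2/3 = 1
¬(w ⊃ u) = ¬1 = 0
(¬v ∧ ¬v) ⊃ ¬(w ⊃ u) = 1/3 ⊃ 0 = 2/3
¬w = ¬1/3 = 2/3
w ∧ ¬w = 1/3 ∧ 2/3 = 1/3
((¬v ∧ ¬v) ⊃ ¬(w ⊃ u)) ⊃ (w ∧ ¬w) = 2/3 ⊃ 1/3 = 2/3
((w ⊃ v) ∧ (w ⊃ u)) ≡ (((¬v ∧ ¬v) ⊃ ¬(w ⊃ u)) ⊃ (w ∧ ¬w)) = 1 ≡ 2/3 = 2/3

2/3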